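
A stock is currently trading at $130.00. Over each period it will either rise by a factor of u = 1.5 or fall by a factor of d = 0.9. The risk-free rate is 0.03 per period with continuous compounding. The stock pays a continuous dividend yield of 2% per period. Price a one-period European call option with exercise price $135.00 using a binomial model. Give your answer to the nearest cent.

$10.68

Per-period risk-free factor R = e^0.03 = 1.0305; dividend-adjusted growth = e^(0.03−0.02) = 1.0101.
Risk-neutral probability p = (1.0101 − 0.9)/(1.5 − 0.9) = 0.1101/0.6000 = 0.1834
Terminal stock prices: S_u = 195, S_d = 117
Terminal payoffs (S − K): max(60, 0) = 60, max(-18, 0) = 0
Node 0 (S = 130): V_0 = e^(−0.03)·[0.1834·60.0000 + 0.8166·0.0000] = 10.6798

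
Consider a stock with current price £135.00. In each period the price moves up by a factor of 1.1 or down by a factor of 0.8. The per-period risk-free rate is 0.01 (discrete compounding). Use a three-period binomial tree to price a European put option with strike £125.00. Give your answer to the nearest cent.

Risk-neutral probability p = (1 + 0.01 − 0.8)/(1.1 − 0.8) = 0.2100/0.3000 = 0.7000
Terminal stock prices: S_uuu = 179.7, S_uud = 130.7, S_udd = 95.04, S_ddd = 69.12
Terminal payoffs (K − S): max(-54.69, 0) = 0, max(-5.68, 0) = 0, max(29.96, 0) = 29.96, max(55.88, 0) = 55.88
Node uu (S = 163.4): V_uu = 1/1.01·[0.7000·0.0000 + 0.3000·0.0000] = 0.0000
Node ud (S = 118.8): V_ud = 1/1.01·[0.7000·0.0000 + 0.3000·29.9600] = 8.8990
Node dd (S = 86.4): V_dd = 1/1.01·[0.7000·29.9600 + 0.3000·55.8800] = 37.3624
Node u (S = 148.5): V_u = 1/1.01·[0.7000·0.0000 + 0.3000·8.8990] = 2.6433
Node d (S = 108): V_d = 1/1.01·[0.7000·8.8990 + 0.3000·37.3624] = 17.2654
Node 0 (S = 135): V_0 = 1/1.01·[0.7000·2.6433 + 0.3000·17.2654] = 6.9603

£6.96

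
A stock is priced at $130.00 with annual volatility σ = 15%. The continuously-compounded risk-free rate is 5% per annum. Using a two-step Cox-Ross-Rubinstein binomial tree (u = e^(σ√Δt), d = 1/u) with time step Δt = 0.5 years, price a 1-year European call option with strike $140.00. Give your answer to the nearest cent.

CRR parameters: u = e^(σ√Δt) = e^(0.15·√0.5) = 1.1119, d = 1/u = 0.8994
Per-period rate: rΔt = 0.05·0.5 = 0.025, so R = e^0.025 = 1.0253
Risk-neutral probability p = (e^0.025 − 0.8994)/(1.1119 − 0.8994) = 0.1259/0.2125 = 0.5926
Terminal stock prices: S_uu = 160.7, S_ud = 130, S_dd = 105.2
Terminal payoffs (S − K): max(20.72, 0) = 20.72, max(-10, 0) = 0, max(-34.85, 0) = 0
Node u (S = 144.5): V_u = e^(−0.025)·[0.5926·20.7204 + 0.4074·0.0000] = 11.9762
Node d (S = 116.9): V_d = e^(−0.025)·[0.5926·0.0000 + 0.4074·0.0000] = 0.0000
Node 0 (S = 130): V_0 = e^(−0.025)·[0.5926·11.9762 + 0.4074·0.0000] = 6.9221

$6.92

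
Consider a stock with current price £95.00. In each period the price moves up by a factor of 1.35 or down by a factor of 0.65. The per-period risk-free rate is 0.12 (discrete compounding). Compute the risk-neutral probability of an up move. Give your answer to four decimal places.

Risk-neutral probability p = (1 + 0.12 − 0.65)/(1.35 − 0.65) = 0.4700/0.7000 = 0.6714

p = 0.6714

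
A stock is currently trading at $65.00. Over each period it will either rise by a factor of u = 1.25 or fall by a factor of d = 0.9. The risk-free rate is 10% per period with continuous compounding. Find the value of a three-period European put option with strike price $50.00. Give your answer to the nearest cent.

$0.14

Risk-neutral probability p = (e^0.1 − 0.9)/(1.25 − 0.9) = 0.2052/0.3500 = 0.5862
Terminal stock prices: S_uuu = 127, S_uud = 91.41, S_udd = 65.81, S_ddd = 47.39
Terminal payoffs (K − S): max(-76.95, 0) = 0, max(-41.41, 0) = 0, max(-15.81, 0) = 0, max(2.615, 0) = 2.615
Node uu (S = 101.6): V_uu = e^(−0.1)·[0.5862·0.0000 + 0.4138·0.0000] = 0.0000
Node ud (S = 73.12): V_ud = e^(−0.1)·[0.5862·0.0000 + 0.4138·0.0000] = 0.0000
Node dd (S = 52.65): V_dd = e^(−0.1)·[0.5862·0.0000 + 0.4138·2.6150] = 0.9791
Node u (S = 81.25): V_u = e^(−0.1)·[0.5862·0.0000 + 0.4138·0.0000] = 0.0000
Node d (S = 58.5): V_d = e^(−0.1)·[0.5862·0.0000 + 0.4138·0.9791] = 0.3666
Node 0 (S = 65): V_0 = e^(−0.1)·[0.5862·0.0000 + 0.4138·0.3666] = 0.1373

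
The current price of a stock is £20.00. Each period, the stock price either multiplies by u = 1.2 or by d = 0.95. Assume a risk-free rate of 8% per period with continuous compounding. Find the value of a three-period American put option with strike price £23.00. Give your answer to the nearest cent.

£3.00

Risk-neutral probability p = (e^0.08 − 0.95)/(1.2 − 0.95) = 0.1333/0.2500 = 0.5331
Terminal stock prices: S_uuu = 34.56, S_uud = 27.36, S_udd = 21.66, S_ddd = 17.15
Terminal payoffs (K − S): max(-11.56, 0) = 0, max(-4.36, 0) = 0, max(1.34, 0) = 1.34, max(5.853, 0) = 5.853
Node uu (S = 28.8): continuation = e^(−0.08)·[0.5331·0.0000 + 0.4669·0.0000] = 0.0000; exercise value = 0.0000 ≤ continuation, so V_uu = 0.0000
Node ud (S = 22.8): continuation = e^(−0.08)·[0.5331·0.0000 + 0.4669·1.3400] = 0.5775; exercise value = 0.2000 ≤ continuation, so V_ud = 0.5775
Node dd (S = 18.05): continuation = e^(−0.08)·[0.5331·1.3400 + 0.4669·5.8525] = 3.1817; exercise value = 4.9500 > continuation, so V_dd = 4.9500 (exercise)
Node u (S = 24): continuation = e^(−0.08)·[0.5331·0.0000 + 0.4669·0.5775] = 0.2489; exercise value = 0.0000 ≤ continuation, so V_u = 0.2489
Node d (S = 19): continuation = e^(−0.08)·[0.5331·0.5775 + 0.4669·4.9500] = 2.4175; exercise value = 4.0000 > continuation, so V_d = 4.0000 (exercise)
Node 0 (S = 20): continuation = e^(−0.08)·[0.5331·0.2489 + 0.4669·4.0000] = 1.8463; exercise value = 3.0000 > continuation, so V_0 = 3.0000 (exercise)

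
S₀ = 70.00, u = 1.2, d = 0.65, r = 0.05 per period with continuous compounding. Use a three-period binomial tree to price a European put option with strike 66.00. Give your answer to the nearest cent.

Risk-neutral probability p = (e^0.05 − 0.65)/(1.2 − 0.65) = 0.4013/0.5500 = 0.7296
Terminal stock prices: S_uuu = 121, S_uud = 65.52, S_udd = 35.49, S_ddd = 19.22
Terminal payoffs (K − S): max(-54.96, 0) = 0, max(0.48, 0) = 0.48, max(30.51, 0) = 30.51, max(46.78, 0) = 46.78
Node uu (S = 100.8): V_uu = e^(−0.05)·[0.7296·0.0000 + 0.2704·0.4800] = 0.1235
Node ud (S = 54.6): V_ud = e^(−0.05)·[0.7296·0.4800 + 0.2704·30.5100] = 8.1811
Node dd (S = 29.58): V_dd = e^(−0.05)·[0.7296·30.5100 + 0.2704·46.7763] = 33.2061
Node u (S = 84): V_u = e^(−0.05)·[0.7296·0.1235 + 0.2704·8.1811] = 2.1901
Node d (S = 45.5): V_d = e^(−0.05)·[0.7296·8.1811 + 0.2704·33.2061] = 14.2193
Node 0 (S = 70): V_0 = e^(−0.05)·[0.7296·2.1901 + 0.2704·14.2193] = 5.1775

5.18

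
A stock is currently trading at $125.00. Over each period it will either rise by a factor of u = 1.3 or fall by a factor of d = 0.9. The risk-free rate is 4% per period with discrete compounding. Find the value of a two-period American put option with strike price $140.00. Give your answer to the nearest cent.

Risk-neutral probability p = (1 + 0.04 − 0.9)/(1.3 − 0.9) = 0.1400/0.4000 = 0.3500
Terminal stock prices: S_uu = 211.3, S_ud = 146.2, S_dd = 101.2
Terminal payoffs (K − S): max(-71.25, 0) = 0, max(-6.25, 0) = 0, max(38.75, 0) = 38.75
Node u (S = 162.5): continuation = 1/1.04·[0.3500·0.0000 + 0.6500·0.0000] = 0.0000; exercise value = 0.0000 ≤ continuation, so V_u = 0.0000
Node d (S = 112.5): continuation = 1/1.04·[0.3500·0.0000 + 0.6500·38.7500] = 24.2187; exercise value = 27.5000 > continuation, so V_d = 27.5000 (exercise)
Node 0 (S = 125): continuation = 1/1.04·[0.3500·0.0000 + 0.6500·27.5000] = 17.1875; exercise value = 15.0000 ≤ continuation, so V_0 = 17.1875

$17.19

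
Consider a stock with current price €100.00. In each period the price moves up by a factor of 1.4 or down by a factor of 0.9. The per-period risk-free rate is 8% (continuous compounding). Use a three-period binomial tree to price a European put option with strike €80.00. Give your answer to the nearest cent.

Risk-neutral probability p = (e^0.08 − 0.9)/(1.4 − 0.9) = 0.1833/0.5000 = 0.3666
Terminal stock prices: S_uuu = 274.4, S_uud = 176.4, S_udd = 113.4, S_ddd = 72.9
Terminal payoffs (K − S): max(-194.4, 0) = 0, max(-96.4, 0) = 0, max(-33.4, 0) = 0, max(7.1, 0) = 7.1
Node uu (S = 196): V_uu = e^(−0.08)·[0.3666·0.0000 + 0.6334·0.0000] = 0.0000
Node ud (S = 126): V_ud = e^(−0.08)·[0.3666·0.0000 + 0.6334·0.0000] = 0.0000
Node dd (S = 81): V_dd = e^(−0.08)·[0.3666·0.0000 + 0.6334·7.1000] = 4.1516
Node u (S = 140): V_u = e^(−0.08)·[0.3666·0.0000 + 0.6334·0.0000] = 0.0000
Node d (S = 90): V_d = e^(−0.08)·[0.3666·0.0000 + 0.6334·4.1516] = 2.4275
Node 0 (S = 100): V_0 = e^(−0.08)·[0.3666·0.0000 + 0.6334·2.4275] = 1.4194

€1.42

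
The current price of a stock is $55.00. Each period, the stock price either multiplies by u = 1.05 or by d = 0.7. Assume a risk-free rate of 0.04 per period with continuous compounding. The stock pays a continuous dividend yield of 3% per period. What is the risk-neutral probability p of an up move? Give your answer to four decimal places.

p = 0.8859

Per-period risk-free factor R = e^0.04 = 1.0408; dividend-adjusted growth = e^(0.04−0.03) = 1.0101.
Risk-neutral probability p = (1.0101 − 0.7)/(1.05 − 0.7) = 0.3101/0.3500 = 0.8859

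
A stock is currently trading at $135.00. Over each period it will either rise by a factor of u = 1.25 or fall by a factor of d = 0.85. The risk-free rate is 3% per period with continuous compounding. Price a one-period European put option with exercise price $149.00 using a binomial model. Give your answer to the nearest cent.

$18.24

Risk-neutral probability p = (e^0.03 − 0.85)/(1.25 − 0.85) = 0.1805/0.4000 = 0.4511
Terminal stock prices: S_u = 168.8, S_d = 114.8
Terminal payoffs (K − S): max(-19.75, 0) = 0, max(34.25, 0) = 34.25
Node 0 (S = 135): V_0 = e^(−0.03)·[0.4511·0.0000 + 0.5489·34.2500] = 18.2430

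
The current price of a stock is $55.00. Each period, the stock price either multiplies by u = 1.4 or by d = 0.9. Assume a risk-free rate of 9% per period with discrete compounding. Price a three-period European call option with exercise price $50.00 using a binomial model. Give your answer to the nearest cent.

$18.21

Risk-neutral probability p = (1 + 0.09 − 0.9)/(1.4 − 0.9) = 0.1900/0.5000 = 0.3800
Terminal stock prices: S_uuu = 150.9, S_uud = 97.02, S_udd = 62.37, S_ddd = 40.1
Terminal payoffs (S − K): max(100.9, 0) = 100.9, max(47.02, 0) = 47.02, max(12.37, 0) = 12.37, max(-9.905, 0) = 0
Node uu (S = 107.8): V_uu = 1/1.09·[0.3800·100.9200 + 0.6200·47.0200] = 61.9284
Node ud (S = 69.3): V_ud = 1/1.09·[0.3800·47.0200 + 0.6200·12.3700] = 23.4284
Node dd (S = 44.55): V_dd = 1/1.09·[0.3800·12.3700 + 0.6200·0.0000] = 4.3125
Node u (S = 77): V_u = 1/1.09·[0.3800·61.9284 + 0.6200·23.4284] = 34.9160
Node d (S = 49.5): V_d = 1/1.09·[0.3800·23.4284 + 0.6200·4.3125] = 10.6207
Node 0 (S = 55): V_0 = 1/1.09·[0.3800·34.9160 + 0.6200·10.6207] = 18.2137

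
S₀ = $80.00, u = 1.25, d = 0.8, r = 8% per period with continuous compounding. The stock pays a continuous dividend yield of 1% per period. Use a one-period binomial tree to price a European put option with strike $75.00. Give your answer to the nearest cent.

Per-period risk-free factor R = e^0.08 = 1.0833; dividend-adjusted growth = e^(0.08−0.01) = 1.0725.
Risk-neutral probability p = (1.0725 − 0.8)/(1.25 − 0.8) = 0.2725/0.4500 = 0.6056
Terminal stock prices: S_u = 100, S_d = 64
Terminal payoffs (K − S): max(-25, 0) = 0, max(11, 0) = 11
Node 0 (S = 80): V_0 = e^(−0.08)·[0.6056·0.0000 + 0.3944·11.0000] = 4.0051

$4.01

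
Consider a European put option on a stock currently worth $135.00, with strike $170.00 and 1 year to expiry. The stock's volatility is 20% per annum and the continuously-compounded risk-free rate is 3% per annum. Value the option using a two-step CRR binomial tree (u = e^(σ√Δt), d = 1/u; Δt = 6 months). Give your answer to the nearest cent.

$32.35

CRR parameters: u = e^(σ√Δt) = e^(0.2·√0.5) = 1.1519, d = 1/u = 0.8681
Per-period rate: rΔt = 0.03·0.5 = 0.015, so R = e^0.015 = 1.0151
Risk-neutral probability p = (e^0.015 − 0.8681)/(1.1519 − 0.8681) = 0.1470/0.2838 = 0.5180
Terminal stock prices: S_uu = 179.1, S_ud = 135, S_dd = 101.7
Terminal payoffs (K − S): max(-9.131, 0) = 0, max(35, 0) = 35, max(68.26, 0) = 68.26
Node u (S = 155.5): V_u = e^(−0.015)·[0.5180·0.0000 + 0.4820·35.0000] = 16.6203
Node d (S = 117.2): V_d = e^(−0.015)·[0.5180·35.0000 + 0.4820·68.2588] = 50.2724
Node 0 (S = 135): V_0 = e^(−0.015)·[0.5180·16.6203 + 0.4820·50.2724] = 32.3530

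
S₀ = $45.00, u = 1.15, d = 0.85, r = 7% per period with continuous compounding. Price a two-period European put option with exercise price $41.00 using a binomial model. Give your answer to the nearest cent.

Risk-neutral probability p = (e^0.07 − 0.85)/(1.15 − 0.85) = 0.2225/0.3000 = 0.7417
Terminal stock prices: S_uu = 59.51, S_ud = 43.99, S_dd = 32.51
Terminal payoffs (K − S): max(-18.51, 0) = 0, max(-2.987, 0) = 0, max(8.488, 0) = 8.488
Node u (S = 51.75): V_u = e^(−0.07)·[0.7417·0.0000 + 0.2583·0.0000] = 0.0000
Node d (S = 38.25): V_d = e^(−0.07)·[0.7417·0.0000 + 0.2583·8.4875] = 2.0442
Node 0 (S = 45): V_0 = e^(−0.07)·[0.7417·0.0000 + 0.2583·2.0442] = 0.4923

$0.49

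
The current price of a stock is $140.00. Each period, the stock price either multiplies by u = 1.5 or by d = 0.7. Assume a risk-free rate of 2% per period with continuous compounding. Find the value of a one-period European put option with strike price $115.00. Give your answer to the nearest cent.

$9.99

Risk-neutral probability p = (e^0.02 − 0.7)/(1.5 − 0.7) = 0.3202/0.8000 = 0.4003
Terminal stock prices: S_u = 210, S_d = 98
Terminal payoffs (K − S): max(-95, 0) = 0, max(17, 0) = 17
Node 0 (S = 140): V_0 = e^(−0.02)·[0.4003·0.0000 + 0.5997·17.0000] = 9.9938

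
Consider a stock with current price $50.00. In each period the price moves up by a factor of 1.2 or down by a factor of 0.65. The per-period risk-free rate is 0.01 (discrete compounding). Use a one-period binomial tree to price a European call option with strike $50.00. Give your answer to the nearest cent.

Risk-neutral probability p = (1 + 0.01 − 0.65)/(1.2 − 0.65) = 0.3600/0.5500 = 0.6545
Terminal stock prices: S_u = 60, S_d = 32.5
Terminal payoffs (S − K): max(10, 0) = 10, max(-17.5, 0) = 0
Node 0 (S = 50): V_0 = 1/1.01·[0.6545·10.0000 + 0.3455·0.0000] = 6.4806

$6.48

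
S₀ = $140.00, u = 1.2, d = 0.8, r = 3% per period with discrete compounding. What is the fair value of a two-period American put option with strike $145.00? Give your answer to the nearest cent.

$16.06

Risk-neutral probability p = (1 + 0.03 − 0.8)/(1.2 − 0.8) = 0.2300/0.4000 = 0.5750
Terminal stock prices: S_uu = 201.6, S_ud = 134.4, S_dd = 89.6
Terminal payoffs (K − S): max(-56.6, 0) = 0, max(10.6, 0) = 10.6, max(55.4, 0) = 55.4
Node u (S = 168): continuation = 1/1.03·[0.5750·0.0000 + 0.4250·10.6000] = 4.3738; exercise value = 0.0000 ≤ continuation, so V_u = 4.3738
Node d (S = 112): continuation = 1/1.03·[0.5750·10.6000 + 0.4250·55.4000] = 28.7767; exercise value = 33.0000 > continuation, so V_d = 33.0000 (exercise)
Node 0 (S = 140): continuation = 1/1.03·[0.5750·4.3738 + 0.4250·33.0000] = 16.0582; exercise value = 5.0000 ≤ continuation, so V_0 = 16.0582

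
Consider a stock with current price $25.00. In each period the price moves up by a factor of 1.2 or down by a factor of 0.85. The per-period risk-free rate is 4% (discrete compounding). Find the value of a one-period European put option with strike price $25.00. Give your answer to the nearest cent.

$1.65

Risk-neutral probability p = (1 + 0.04 − 0.85)/(1.2 − 0.85) = 0.1900/0.3500 = 0.5429
Terminal stock prices: S_u = 30, S_d = 21.25
Terminal payoffs (K − S): max(-5, 0) = 0, max(3.75, 0) = 3.75
Node 0 (S = 25): V_0 = 1/1.04·[0.5429·0.0000 + 0.4571·3.7500] = 1.6484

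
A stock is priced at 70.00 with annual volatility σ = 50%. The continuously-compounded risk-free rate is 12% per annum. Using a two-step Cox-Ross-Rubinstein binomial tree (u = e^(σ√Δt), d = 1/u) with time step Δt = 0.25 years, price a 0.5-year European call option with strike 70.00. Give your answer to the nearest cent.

10.61

CRR parameters: u = e^(σ√Δt) = e^(0.5·√0.25) = 1.2840, d = 1/u = 0.7788
Per-period rate: rΔt = 0.12·0.25 = 0.03, so R = e^0.03 = 1.0305
Risk-neutral probability p = (e^0.03 − 0.7788)/(1.2840 − 0.7788) = 0.2517/0.5052 = 0.4981
Terminal stock prices: S_uu = 115.4, S_ud = 70, S_dd = 42.46
Terminal payoffs (S − K): max(45.41, 0) = 45.41, max(0, 0) = 0, max(-27.54, 0) = 0
Node u (S = 89.88): V_u = e^(−0.03)·[0.4981·45.4105 + 0.5019·0.0000] = 21.9506
Node d (S = 54.52): V_d = e^(−0.03)·[0.4981·0.0000 + 0.5019·0.0000] = 0.0000
Node 0 (S = 70): V_0 = e^(−0.03)·[0.4981·21.9506 + 0.5019·0.0000] = 10.6105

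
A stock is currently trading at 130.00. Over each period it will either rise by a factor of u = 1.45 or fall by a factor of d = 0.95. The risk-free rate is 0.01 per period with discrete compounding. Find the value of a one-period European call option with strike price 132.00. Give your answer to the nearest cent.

6.71

Risk-neutral probability p = (1 + 0.01 − 0.95)/(1.45 − 0.95) = 0.0600/0.5000 = 0.1200
Terminal stock prices: S_u = 188.5, S_d = 123.5
Terminal payoffs (S − K): max(56.5, 0) = 56.5, max(-8.5, 0) = 0
Node 0 (S = 130): V_0 = 1/1.01·[0.1200·56.5000 + 0.8800·0.0000] = 6.7129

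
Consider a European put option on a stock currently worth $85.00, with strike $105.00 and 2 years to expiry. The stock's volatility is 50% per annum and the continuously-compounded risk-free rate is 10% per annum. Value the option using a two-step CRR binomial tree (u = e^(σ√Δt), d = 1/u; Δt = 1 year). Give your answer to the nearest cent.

CRR parameters: u = e^(σ√Δt) = e^(0.5·√1) = 1.6487, d = 1/u = 0.6065
Per-period rate: rΔt = 0.1·1 = 0.1, so R = e^0.1 = 1.1052
Risk-neutral probability p = (e^0.1 − 0.6065)/(1.6487 − 0.6065) = 0.4986/1.0422 = 0.4785
Terminal stock prices: S_uu = 231.1, S_ud = 85, S_dd = 31.27
Terminal payoffs (K − S): max(-126.1, 0) = 0, max(20, 0) = 20, max(73.73, 0) = 73.73
Node u (S = 140.1): V_u = e^(−0.1)·[0.4785·0.0000 + 0.5215·20.0000] = 9.4383
Node d (S = 51.56): V_d = e^(−0.1)·[0.4785·20.0000 + 0.5215·73.7302] = 43.4528
Node 0 (S = 85): V_0 = e^(−0.1)·[0.4785·9.4383 + 0.5215·43.4528] = 24.5921

$24.59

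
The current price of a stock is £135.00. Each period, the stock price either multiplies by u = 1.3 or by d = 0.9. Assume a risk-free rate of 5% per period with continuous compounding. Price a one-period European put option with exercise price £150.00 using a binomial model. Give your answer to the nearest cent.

£16.86

Risk-neutral probability p = (e^0.05 − 0.9)/(1.3 − 0.9) = 0.1513/0.4000 = 0.3782
Terminal stock prices: S_u = 175.5, S_d = 121.5
Terminal payoffs (K − S): max(-25.5, 0) = 0, max(28.5, 0) = 28.5
Node 0 (S = 135): V_0 = e^(−0.05)·[0.3782·0.0000 + 0.6218·28.5000] = 16.8576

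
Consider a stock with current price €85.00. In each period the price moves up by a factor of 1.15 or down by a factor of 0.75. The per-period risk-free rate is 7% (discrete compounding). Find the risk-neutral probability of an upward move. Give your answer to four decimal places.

Risk-neutral probability p = (1 + 0.07 − 0.75)/(1.15 − 0.75) = 0.3200/0.4000 = 0.8000

p = 0.8000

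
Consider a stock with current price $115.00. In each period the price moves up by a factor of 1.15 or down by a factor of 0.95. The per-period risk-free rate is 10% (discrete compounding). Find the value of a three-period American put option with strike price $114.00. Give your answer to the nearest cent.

$1.08

Risk-neutral probability p = (1 + 0.1 − 0.95)/(1.15 − 0.95) = 0.1500/0.2000 = 0.7500
Terminal stock prices: S_uuu = 174.9, S_uud = 144.5, S_udd = 119.4, S_ddd = 98.6
Terminal payoffs (K − S): max(-60.9, 0) = 0, max(-30.48, 0) = 0, max(-5.356, 0) = 0, max(15.4, 0) = 15.4
Node uu (S = 152.1): continuation = 1/1.1·[0.7500·0.0000 + 0.2500·0.0000] = 0.0000; exercise value = 0.0000 ≤ continuation, so V_uu = 0.0000
Node ud (S = 125.6): continuation = 1/1.1·[0.7500·0.0000 + 0.2500·0.0000] = 0.0000; exercise value = 0.0000 ≤ continuation, so V_ud = 0.0000
Node dd (S = 103.8): continuation = 1/1.1·[0.7500·0.0000 + 0.2500·15.4019] = 3.5004; exercise value = 10.2125 > continuation, so V_dd = 10.2125 (exercise)
Node u (S = 132.2): continuation = 1/1.1·[0.7500·0.0000 + 0.2500·0.0000] = 0.0000; exercise value = 0.0000 ≤ continuation, so V_u = 0.0000
Node d (S = 109.2): continuation = 1/1.1·[0.7500·0.0000 + 0.2500·10.2125] = 2.3210; exercise value = 4.7500 > continuation, so V_d = 4.7500 (exercise)
Node 0 (S = 115): continuation = 1/1.1·[0.7500·0.0000 + 0.2500·4.7500] = 1.0795; exercise value = 0.0000 ≤ continuation, so V_0 = 1.0795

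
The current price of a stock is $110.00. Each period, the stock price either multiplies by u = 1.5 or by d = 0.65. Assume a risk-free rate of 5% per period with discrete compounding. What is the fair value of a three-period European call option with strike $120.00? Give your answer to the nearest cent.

$35.04

Risk-neutral probability p = (1 + 0.05 − 0.65)/(1.5 − 0.65) = 0.4000/0.8500 = 0.4706
Terminal stock prices: S_uuu = 371.2, S_uud = 160.9, S_udd = 69.71, S_ddd = 30.21
Terminal payoffs (S − K): max(251.2, 0) = 251.2, max(40.88, 0) = 40.88, max(-50.29, 0) = 0, max(-89.79, 0) = 0
Node uu (S = 247.5): V_uu = 1/1.05·[0.4706·251.2500 + 0.5294·40.8750] = 133.2143
Node ud (S = 107.2): V_ud = 1/1.05·[0.4706·40.8750 + 0.5294·0.0000] = 18.3193
Node dd (S = 46.48): V_dd = 1/1.05·[0.4706·0.0000 + 0.5294·0.0000] = 0.0000
Node u (S = 165): V_u = 1/1.05·[0.4706·133.2143 + 0.5294·18.3193] = 68.9405
Node d (S = 71.5): V_d = 1/1.05·[0.4706·18.3193 + 0.5294·0.0000] = 8.2103
Node 0 (S = 110): V_0 = 1/1.05·[0.4706·68.9405 + 0.5294·8.2103] = 35.0374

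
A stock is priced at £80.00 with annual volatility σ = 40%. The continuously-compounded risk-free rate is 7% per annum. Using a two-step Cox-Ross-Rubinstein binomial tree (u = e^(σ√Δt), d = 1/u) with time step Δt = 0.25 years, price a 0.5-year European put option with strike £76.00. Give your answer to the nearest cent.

CRR parameters: u = e^(σ√Δt) = e^(0.4·√0.25) = 1.2214, d = 1/u = 0.8187
Per-period rate: rΔt = 0.07·0.25 = 0.0175, so R = e^0.0175 = 1.0177
Risk-neutral probability p = (e^0.0175 − 0.8187)/(1.2214 − 0.8187) = 0.1989/0.4027 = 0.4940
Terminal stock prices: S_uu = 119.3, S_ud = 80, S_dd = 53.63
Terminal payoffs (K − S): max(-43.35, 0) = 0, max(-4, 0) = 0, max(22.37, 0) = 22.37
Node u (S = 97.71): V_u = e^(−0.0175)·[0.4940·0.0000 + 0.5060·0.0000] = 0.0000
Node d (S = 65.5): V_d = e^(−0.0175)·[0.4940·0.0000 + 0.5060·22.3744] = 11.1249
Node 0 (S = 80): V_0 = e^(−0.0175)·[0.4940·0.0000 + 0.5060·11.1249] = 5.5314

£5.53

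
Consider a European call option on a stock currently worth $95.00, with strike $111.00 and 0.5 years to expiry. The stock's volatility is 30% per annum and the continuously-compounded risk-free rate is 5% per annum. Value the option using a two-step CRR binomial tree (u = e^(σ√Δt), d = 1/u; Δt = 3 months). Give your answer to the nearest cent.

$4.28

CRR parameters: u = e^(σ√Δt) = e^(0.3·√0.25) = 1.1618, d = 1/u = 0.8607
Per-period rate: rΔt = 0.05·0.25 = 0.0125, so R = e^0.0125 = 1.0126
Risk-neutral probability p = (e^0.0125 − 0.8607)/(1.1618 − 0.8607) = 0.1519/0.3011 = 0.5043
Terminal stock prices: S_uu = 128.2, S_ud = 95, S_dd = 70.38
Terminal payoffs (S − K): max(17.24, 0) = 17.24, max(-16, 0) = 0, max(-40.62, 0) = 0
Node u (S = 110.4): V_u = e^(−0.0125)·[0.5043·17.2366 + 0.4957·0.0000] = 8.5851
Node d (S = 81.77): V_d = e^(−0.0125)·[0.5043·0.0000 + 0.4957·0.0000] = 0.0000
Node 0 (S = 95): V_0 = e^(−0.0125)·[0.5043·8.5851 + 0.4957·0.0000] = 4.2761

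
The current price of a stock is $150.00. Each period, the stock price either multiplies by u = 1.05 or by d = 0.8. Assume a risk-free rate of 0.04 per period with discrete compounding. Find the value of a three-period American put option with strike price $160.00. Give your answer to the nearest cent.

Risk-neutral probability p = (1 + 0.04 − 0.8)/(1.05 − 0.8) = 0.2400/0.2500 = 0.9600
Terminal stock prices: S_uuu = 173.6, S_uud = 132.3, S_udd = 100.8, S_ddd = 76.8
Terminal payoffs (K − S): max(-13.64, 0) = 0, max(27.7, 0) = 27.7, max(59.2, 0) = 59.2, max(83.2, 0) = 83.2
Node uu (S = 165.4): continuation = 1/1.04·[0.9600·0.0000 + 0.0400·27.7000] = 1.0654; exercise value = 0.0000 ≤ continuation, so V_uu = 1.0654
Node ud (S = 126): continuation = 1/1.04·[0.9600·27.7000 + 0.0400·59.2000] = 27.8462; exercise value = 34.0000 > continuation, so V_ud = 34.0000 (exercise)
Node dd (S = 96): continuation = 1/1.04·[0.9600·59.2000 + 0.0400·83.2000] = 57.8462; exercise value = 64.0000 > continuation, so V_dd = 64.0000 (exercise)
Node u (S = 157.5): continuation = 1/1.04·[0.9600·1.0654 + 0.0400·34.0000] = 2.2911; exercise value = 2.5000 > continuation, so V_u = 2.5000 (exercise)
Node d (S = 120): continuation = 1/1.04·[0.9600·34.0000 + 0.0400·64.0000] = 33.8462; exercise value = 40.0000 > continuation, so V_d = 40.0000 (exercise)
Node 0 (S = 150): continuation = 1/1.04·[0.9600·2.5000 + 0.0400·40.0000] = 3.8462; exercise value = 10.0000 > continuation, so V_0 = 10.0000 (exercise)

$10.00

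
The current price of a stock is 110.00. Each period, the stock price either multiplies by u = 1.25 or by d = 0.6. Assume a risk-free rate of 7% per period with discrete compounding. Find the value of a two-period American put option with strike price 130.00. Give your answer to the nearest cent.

24.87

Risk-neutral probability p = (1 + 0.07 − 0.6)/(1.25 − 0.6) = 0.4700/0.6500 = 0.7231
Terminal stock prices: S_uu = 171.9, S_ud = 82.5, S_dd = 39.6
Terminal payoffs (K − S): max(-41.88, 0) = 0, max(47.5, 0) = 47.5, max(90.4, 0) = 90.4
Node u (S = 137.5): continuation = 1/1.07·[0.7231·0.0000 + 0.2769·47.5000] = 12.2933; exercise value = 0.0000 ≤ continuation, so V_u = 12.2933
Node d (S = 66): continuation = 1/1.07·[0.7231·47.5000 + 0.2769·90.4000] = 55.4953; exercise value = 64.0000 > continuation, so V_d = 64.0000 (exercise)
Node 0 (S = 110): continuation = 1/1.07·[0.7231·12.2933 + 0.2769·64.0000] = 24.8711; exercise value = 20.0000 ≤ continuation, so V_0 = 24.8711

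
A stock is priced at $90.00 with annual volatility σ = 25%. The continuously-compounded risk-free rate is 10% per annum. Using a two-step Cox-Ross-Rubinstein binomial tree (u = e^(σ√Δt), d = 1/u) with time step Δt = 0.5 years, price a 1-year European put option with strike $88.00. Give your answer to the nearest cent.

$3.59

CRR parameters: u = e^(σ√Δt) = e^(0.25·√0.5) = 1.1934, d = 1/u = 0.8380
Per-period rate: rΔt = 0.1·0.5 = 0.05, so R = e^0.05 = 1.0513
Risk-neutral probability p = (e^0.05 − 0.8380)/(1.1934 − 0.8380) = 0.2133/0.3554 = 0.6002
Terminal stock prices: S_uu = 128.2, S_ud = 90, S_dd = 63.2
Terminal payoffs (K − S): max(-40.17, 0) = 0, max(-2, 0) = 0, max(24.8, 0) = 24.8
Node u (S = 107.4): V_u = e^(−0.05)·[0.6002·0.0000 + 0.3998·0.0000] = 0.0000
Node d (S = 75.42): V_d = e^(−0.05)·[0.6002·0.0000 + 0.3998·24.8030] = 9.4330
Node 0 (S = 90): V_0 = e^(−0.05)·[0.6002·0.0000 + 0.3998·9.4330] = 3.5875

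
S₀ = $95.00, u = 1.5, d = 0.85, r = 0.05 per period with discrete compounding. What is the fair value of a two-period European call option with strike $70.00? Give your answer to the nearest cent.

$32.10

Risk-neutral probability p = (1 + 0.05 − 0.85)/(1.5 − 0.85) = 0.2000/0.6500 = 0.3077
Terminal stock prices: S_uu = 213.8, S_ud = 121.1, S_dd = 68.64
Terminal payoffs (S − K): max(143.8, 0) = 143.8, max(51.12, 0) = 51.12, max(-1.363, 0) = 0
Node u (S = 142.5): V_u = 1/1.05·[0.3077·143.7500 + 0.6923·51.1250] = 75.8333
Node d (S = 80.75): V_d = 1/1.05·[0.3077·51.1250 + 0.6923·0.0000] = 14.9817
Node 0 (S = 95): V_0 = 1/1.05·[0.3077·75.8333 + 0.6923·14.9817] = 32.1003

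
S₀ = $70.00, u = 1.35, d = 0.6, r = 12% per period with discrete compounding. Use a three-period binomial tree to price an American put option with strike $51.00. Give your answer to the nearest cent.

$3.51

Risk-neutral probability p = (1 + 0.12 − 0.6)/(1.35 − 0.6) = 0.5200/0.7500 = 0.6933
Terminal stock prices: S_uuu = 172.2, S_uud = 76.55, S_udd = 34.02, S_ddd = 15.12
Terminal payoffs (K − S): max(-121.2, 0) = 0, max(-25.55, 0) = 0, max(16.98, 0) = 16.98, max(35.88, 0) = 35.88
Node uu (S = 127.6): continuation = 1/1.12·[0.6933·0.0000 + 0.3067·0.0000] = 0.0000; exercise value = 0.0000 ≤ continuation, so V_uu = 0.0000
Node ud (S = 56.7): continuation = 1/1.12·[0.6933·0.0000 + 0.3067·16.9800] = 4.6493; exercise value = 0.0000 ≤ continuation, so V_ud = 4.6493
Node dd (S = 25.2): continuation = 1/1.12·[0.6933·16.9800 + 0.3067·35.8800] = 20.3357; exercise value = 25.8000 > continuation, so V_dd = 25.8000 (exercise)
Node u (S = 94.5): continuation = 1/1.12·[0.6933·0.0000 + 0.3067·4.6493] = 1.2730; exercise value = 0.0000 ≤ continuation, so V_u = 1.2730
Node d (S = 42): continuation = 1/1.12·[0.6933·4.6493 + 0.3067·25.8000] = 9.9424; exercise value = 9.0000 ≤ continuation, so V_d = 9.9424
Node 0 (S = 70): continuation = 1/1.12·[0.6933·1.2730 + 0.3067·9.9424] = 3.5104; exercise value = 0.0000 ≤ continuation, so V_0 = 3.5104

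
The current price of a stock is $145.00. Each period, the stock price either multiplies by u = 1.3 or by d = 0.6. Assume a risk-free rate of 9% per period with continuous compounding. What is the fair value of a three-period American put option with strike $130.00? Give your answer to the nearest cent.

$14.49

Risk-neutral probability p = (e^0.09 − 0.6)/(1.3 − 0.6) = 0.4942/0.7000 = 0.7060
Terminal stock prices: S_uuu = 318.6, S_uud = 147, S_udd = 67.86, S_ddd = 31.32
Terminal payoffs (K − S): max(-188.6, 0) = 0, max(-17.03, 0) = 0, max(62.14, 0) = 62.14, max(98.68, 0) = 98.68
Node uu (S = 245.1): continuation = e^(−0.09)·[0.7060·0.0000 + 0.2940·0.0000] = 0.0000; exercise value = 0.0000 ≤ continuation, so V_uu = 0.0000
Node ud (S = 113.1): continuation = e^(−0.09)·[0.7060·0.0000 + 0.2940·62.1400] = 16.6988; exercise value = 16.9000 > continuation, so V_ud = 16.9000 (exercise)
Node dd (S = 52.2): continuation = e^(−0.09)·[0.7060·62.1400 + 0.2940·98.6800] = 66.6111; exercise value = 77.8000 > continuation, so V_dd = 77.8000 (exercise)
Node u (S = 188.5): continuation = e^(−0.09)·[0.7060·0.0000 + 0.2940·16.9000] = 4.5415; exercise value = 0.0000 ≤ continuation, so V_u = 4.5415
Node d (S = 87): continuation = e^(−0.09)·[0.7060·16.9000 + 0.2940·77.8000] = 31.8111; exercise value = 43.0000 > continuation, so V_d = 43.0000 (exercise)
Node 0 (S = 145): continuation = e^(−0.09)·[0.7060·4.5415 + 0.2940·43.0000] = 14.4856; exercise value = 0.0000 ≤ continuation, so V_0 = 14.4856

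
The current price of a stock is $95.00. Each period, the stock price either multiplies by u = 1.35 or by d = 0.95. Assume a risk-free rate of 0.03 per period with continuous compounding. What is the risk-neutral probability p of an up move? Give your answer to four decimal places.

Risk-neutral probability p = (e^0.03 − 0.95)/(1.35 − 0.95) = 0.0805/0.4000 = 0.2011

p = 0.2011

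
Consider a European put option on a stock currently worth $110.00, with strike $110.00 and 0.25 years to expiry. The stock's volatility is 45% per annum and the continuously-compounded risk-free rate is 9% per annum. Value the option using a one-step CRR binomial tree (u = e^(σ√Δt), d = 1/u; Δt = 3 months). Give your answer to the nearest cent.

$10.96

CRR parameters: u = e^(σ√Δt) = e^(0.45·√0.25) = 1.2523, d = 1/u = 0.7985
Per-period rate: rΔt = 0.09·0.25 = 0.0225, so R = e^0.0225 = 1.0228
Risk-neutral probability p = (e^0.0225 − 0.7985)/(1.2523 − 0.7985) = 0.2242/0.4538 = 0.4941
Terminal stock prices: S_u = 137.8, S_d = 87.84
Terminal payoffs (K − S): max(-27.76, 0) = 0, max(22.16, 0) = 22.16
Node 0 (S = 110): V_0 = e^(−0.0225)·[0.4941·0.0000 + 0.5059·22.1632] = 10.9623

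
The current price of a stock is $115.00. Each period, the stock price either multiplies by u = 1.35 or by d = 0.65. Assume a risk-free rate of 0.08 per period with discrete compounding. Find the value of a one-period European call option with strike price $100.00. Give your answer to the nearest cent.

$31.43

Risk-neutral probability p = (1 + 0.08 − 0.65)/(1.35 − 0.65) = 0.4300/0.7000 = 0.6143
Terminal stock prices: S_u = 155.2, S_d = 74.75
Terminal payoffs (S − K): max(55.25, 0) = 55.25, max(-25.25, 0) = 0
Node 0 (S = 115): V_0 = 1/1.08·[0.6143·55.2500 + 0.3857·0.0000] = 31.4253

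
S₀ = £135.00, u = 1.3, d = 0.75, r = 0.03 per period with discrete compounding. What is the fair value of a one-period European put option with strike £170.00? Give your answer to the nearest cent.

£32.77

Risk-neutral probability p = (1 + 0.03 − 0.75)/(1.3 − 0.75) = 0.2800/0.5500 = 0.5091
Terminal stock prices: S_u = 175.5, S_d = 101.2
Terminal payoffs (K − S): max(-5.5, 0) = 0, max(68.75, 0) = 68.75
Node 0 (S = 135): V_0 = 1/1.03·[0.5091·0.0000 + 0.4909·68.7500] = 32.7670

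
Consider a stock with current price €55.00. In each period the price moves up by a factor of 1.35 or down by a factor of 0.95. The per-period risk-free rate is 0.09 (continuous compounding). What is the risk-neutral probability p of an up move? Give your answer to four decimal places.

Risk-neutral probability p = (e^0.09 − 0.95)/(1.35 − 0.95) = 0.1442/0.4000 = 0.3604

p = 0.3604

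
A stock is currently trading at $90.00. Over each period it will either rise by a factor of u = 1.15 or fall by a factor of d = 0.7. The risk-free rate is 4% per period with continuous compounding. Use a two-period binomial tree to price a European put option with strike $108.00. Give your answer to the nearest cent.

Risk-neutral probability p = (e^0.04 − 0.7)/(1.15 − 0.7) = 0.3408/0.4500 = 0.7574
Terminal stock prices: S_uu = 119, S_ud = 72.45, S_dd = 44.1
Terminal payoffs (K − S): max(-11.02, 0) = 0, max(35.55, 0) = 35.55, max(63.9, 0) = 63.9
Node u (S = 103.5): V_u = e^(−0.04)·[0.7574·0.0000 + 0.2426·35.5500] = 8.2877
Node d (S = 63): V_d = e^(−0.04)·[0.7574·35.5500 + 0.2426·63.9000] = 40.7653
Node 0 (S = 90): V_0 = e^(−0.04)·[0.7574·8.2877 + 0.2426·40.7653] = 15.5342

$15.53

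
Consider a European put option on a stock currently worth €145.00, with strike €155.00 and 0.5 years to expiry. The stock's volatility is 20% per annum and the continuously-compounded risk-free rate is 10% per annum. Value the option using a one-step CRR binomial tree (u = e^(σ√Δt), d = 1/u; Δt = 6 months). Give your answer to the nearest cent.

€9.82

CRR parameters: u = e^(σ√Δt) = e^(0.2·√0.5) = 1.1519, d = 1/u = 0.8681
Per-period rate: rΔt = 0.1·0.5 = 0.05, so R = e^0.05 = 1.0513
Risk-neutral probability p = (e^0.05 − 0.8681)/(1.1519 − 0.8681) = 0.1831/0.2838 = 0.6454
Terminal stock prices: S_u = 167, S_d = 125.9
Terminal payoffs (K − S): max(-12.03, 0) = 0, max(29.12, 0) = 29.12
Node 0 (S = 145): V_0 = e^(−0.05)·[0.6454·0.0000 + 0.3546·29.1221] = 9.8239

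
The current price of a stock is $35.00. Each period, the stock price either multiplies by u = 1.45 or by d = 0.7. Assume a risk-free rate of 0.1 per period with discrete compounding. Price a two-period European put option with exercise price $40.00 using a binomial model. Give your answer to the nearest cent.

Risk-neutral probability p = (1 + 0.1 − 0.7)/(1.45 − 0.7) = 0.4000/0.7500 = 0.5333
Terminal stock prices: S_uu = 73.59, S_ud = 35.52, S_dd = 17.15
Terminal payoffs (K − S): max(-33.59, 0) = 0, max(4.475, 0) = 4.475, max(22.85, 0) = 22.85
Node u (S = 50.75): V_u = 1/1.1·[0.5333·0.0000 + 0.4667·4.4750] = 1.8985
Node d (S = 24.5): V_d = 1/1.1·[0.5333·4.4750 + 0.4667·22.8500] = 11.8636
Node 0 (S = 35): V_0 = 1/1.1·[0.5333·1.8985 + 0.4667·11.8636] = 5.9535

$5.95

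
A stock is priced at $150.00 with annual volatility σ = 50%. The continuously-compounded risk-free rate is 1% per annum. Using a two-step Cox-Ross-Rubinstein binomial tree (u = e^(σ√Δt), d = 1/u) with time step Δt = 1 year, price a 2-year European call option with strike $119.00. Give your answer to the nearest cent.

CRR parameters: u = e^(σ√Δt) = e^(0.5·√1) = 1.6487, d = 1/u = 0.6065
Per-period rate: rΔt = 0.01·1 = 0.01, so R = e^0.01 = 1.0101
Risk-neutral probability p = (e^0.01 − 0.6065)/(1.6487 − 0.6065) = 0.4035/1.0422 = 0.3872
Terminal stock prices: S_uu = 407.7, S_ud = 150, S_dd = 55.18
Terminal payoffs (S − K): max(288.7, 0) = 288.7, max(31, 0) = 31, max(-63.82, 0) = 0
Node u (S = 247.3): V_u = e^(−0.01)·[0.3872·288.7423 + 0.6128·31.0000] = 129.4923
Node d (S = 90.98): V_d = e^(−0.01)·[0.3872·31.0000 + 0.6128·0.0000] = 11.8833
Node 0 (S = 150): V_0 = e^(−0.01)·[0.3872·129.4923 + 0.6128·11.8833] = 56.8483

$56.85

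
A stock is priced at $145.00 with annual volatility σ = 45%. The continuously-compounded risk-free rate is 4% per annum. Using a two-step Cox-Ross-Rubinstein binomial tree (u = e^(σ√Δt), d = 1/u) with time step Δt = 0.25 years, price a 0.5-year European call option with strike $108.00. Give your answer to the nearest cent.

$43.48

CRR parameters: u = e^(σ√Δt) = e^(0.45·√0.25) = 1.2523, d = 1/u = 0.7985
Per-period rate: rΔt = 0.04·0.25 = 0.01, so R = e^0.01 = 1.0101
Risk-neutral probability p = (e^0.01 − 0.7985)/(1.2523 − 0.7985) = 0.2115/0.4538 = 0.4661
Terminal stock prices: S_uu = 227.4, S_ud = 145, S_dd = 92.46
Terminal payoffs (S − K): max(119.4, 0) = 119.4, max(37, 0) = 37, max(-15.54, 0) = 0
Node u (S = 181.6): V_u = e^(−0.01)·[0.4661·119.4053 + 0.5339·37.0000] = 74.6614
Node d (S = 115.8): V_d = e^(−0.01)·[0.4661·37.0000 + 0.5339·0.0000] = 17.0753
Node 0 (S = 145): V_0 = e^(−0.01)·[0.4661·74.6614 + 0.5339·17.0753] = 43.4811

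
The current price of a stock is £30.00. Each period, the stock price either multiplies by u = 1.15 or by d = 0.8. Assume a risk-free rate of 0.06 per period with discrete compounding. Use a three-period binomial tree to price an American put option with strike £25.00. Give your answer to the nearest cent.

Risk-neutral probability p = (1 + 0.06 − 0.8)/(1.15 − 0.8) = 0.2600/0.3500 = 0.7429
Terminal stock prices: S_uuu = 45.63, S_uud = 31.74, S_udd = 22.08, S_ddd = 15.36
Terminal payoffs (K − S): max(-20.63, 0) = 0, max(-6.74, 0) = 0, max(2.92, 0) = 2.92, max(9.64, 0) = 9.64
Node uu (S = 39.67): continuation = 1/1.06·[0.7429·0.0000 + 0.2571·0.0000] = 0.0000; exercise value = 0.0000 ≤ continuation, so V_uu = 0.0000
Node ud (S = 27.6): continuation = 1/1.06·[0.7429·0.0000 + 0.2571·2.9200] = 0.7084; exercise value = 0.0000 ≤ continuation, so V_ud = 0.7084
Node dd (S = 19.2): continuation = 1/1.06·[0.7429·2.9200 + 0.2571·9.6400] = 4.3849; exercise value = 5.8000 > continuation, so V_dd = 5.8000 (exercise)
Node u (S = 34.5): continuation = 1/1.06·[0.7429·0.0000 + 0.2571·0.7084] = 0.1718; exercise value = 0.0000 ≤ continuation, so V_u = 0.1718
Node d (S = 24): continuation = 1/1.06·[0.7429·0.7084 + 0.2571·5.8000] = 1.9034; exercise value = 1.0000 ≤ continuation, so V_d = 1.9034
Node 0 (S = 30): continuation = 1/1.06·[0.7429·0.1718 + 0.2571·1.9034] = 0.5822; exercise value = 0.0000 ≤ continuation, so V_0 = 0.5822

£0.58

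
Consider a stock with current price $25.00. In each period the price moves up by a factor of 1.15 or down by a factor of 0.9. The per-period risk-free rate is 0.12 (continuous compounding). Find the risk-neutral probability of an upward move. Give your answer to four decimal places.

p = 0.9100

Risk-neutral probability p = (e^0.12 − 0.9)/(1.15 − 0.9) = 0.2275/0.2500 = 0.9100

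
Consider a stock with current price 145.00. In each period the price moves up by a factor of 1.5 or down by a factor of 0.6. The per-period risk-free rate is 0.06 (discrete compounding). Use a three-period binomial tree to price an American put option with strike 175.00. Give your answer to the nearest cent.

Risk-neutral probability p = (1 + 0.06 − 0.6)/(1.5 − 0.6) = 0.4600/0.9000 = 0.5111
Terminal stock prices: S_uuu = 489.4, S_uud = 195.8, S_udd = 78.3, S_ddd = 31.32
Terminal payoffs (K − S): max(-314.4, 0) = 0, max(-20.75, 0) = 0, max(96.7, 0) = 96.7, max(143.7, 0) = 143.7
Node uu (S = 326.2): continuation = 1/1.06·[0.5111·0.0000 + 0.4889·0.0000] = 0.0000; exercise value = 0.0000 ≤ continuation, so V_uu = 0.0000
Node ud (S = 130.5): continuation = 1/1.06·[0.5111·0.0000 + 0.4889·96.7000] = 44.5996; exercise value = 44.5000 ≤ continuation, so V_ud = 44.5996
Node dd (S = 52.2): continuation = 1/1.06·[0.5111·96.7000 + 0.4889·143.6800] = 112.8943; exercise value = 122.8000 > continuation, so V_dd = 122.8000 (exercise)
Node u (S = 217.5): continuation = 1/1.06·[0.5111·0.0000 + 0.4889·44.5996] = 20.5700; exercise value = 0.0000 ≤ continuation, so V_u = 20.5700
Node d (S = 87): continuation = 1/1.06·[0.5111·44.5996 + 0.4889·122.8000] = 78.1424; exercise value = 88.0000 > continuation, so V_d = 88.0000 (exercise)
Node 0 (S = 145): continuation = 1/1.06·[0.5111·20.5700 + 0.4889·88.0000] = 50.5055; exercise value = 30.0000 ≤ continuation, so V_0 = 50.5055

50.51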